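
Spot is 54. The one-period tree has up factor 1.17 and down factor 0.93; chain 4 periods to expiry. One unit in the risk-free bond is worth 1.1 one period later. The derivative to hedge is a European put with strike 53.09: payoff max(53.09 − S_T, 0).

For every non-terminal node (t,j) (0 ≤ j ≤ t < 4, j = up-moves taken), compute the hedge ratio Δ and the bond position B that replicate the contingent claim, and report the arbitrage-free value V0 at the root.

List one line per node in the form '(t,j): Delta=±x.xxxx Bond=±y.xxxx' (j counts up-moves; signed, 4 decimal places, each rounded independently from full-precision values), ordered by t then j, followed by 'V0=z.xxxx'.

(0,0): Delta=-0.0388 Bond=2.2665
(1,0): Delta=-0.1251 Bond=6.8297
(1,1): Delta=-0.0105 Bond=0.7075
(2,0): Delta=-0.3770 Bond=19.2774
(2,1): Delta=-0.0427 Bond=2.6683
(2,2): Delta=0.0000 Bond=0.0000
(3,0): Delta=-1.0000 Bond=48.2636
(3,1): Delta=-0.1731 Bond=10.0634
(3,2): Delta=0.0000 Bond=0.0000
(3,3): Delta=0.0000 Bond=0.0000
V0=0.1718

Since d<R<u, set p* = (R−d)/(u−d) = 0.7083; price each node as the discounted p*-expectation of its children.
Terminal values V(4,·): V(4,0)=12.6952, V(4,1)=2.2707, V(4,2)=0.0000, V(4,3)=0.0000, V(4,4)=0.0000
(3,0): S=43.4353. Δ = (V_up−V_dn)/(S_up−S_dn) = (2.2707−12.6952)/(50.8193−40.3948) = -1.0000. V = [p*·2.2707 + (1−p*)·12.6952]/1.1 = 4.8284. B = V − Δ·S = 48.2636.
(3,1): S=54.6444. Δ = (V_up−V_dn)/(S_up−S_dn) = (0.0000−2.2707)/(63.9339−50.8193) = -0.1731. V = [p*·0.0000 + (1−p*)·2.2707]/1.1 = 0.6021. B = V − Δ·S = 10.0634.
(3,2): S=68.7462. Δ = (V_up−V_dn)/(S_up−S_dn) = (0.0000−0.0000)/(80.4330−63.9339) = 0.0000. V = [p*·0.0000 + (1−p*)·0.0000]/1.1 = 0.0000. B = V − Δ·S = 0.0000.
(3,3): S=86.4871. Δ = (V_up−V_dn)/(S_up−S_dn) = (0.0000−0.0000)/(101.1899−80.4330) = 0.0000. V = [p*·0.0000 + (1−p*)·0.0000]/1.1 = 0.0000. B = V − Δ·S = 0.0000.
(2,0): S=46.7046. Δ = (V_up−V_dn)/(S_up−S_dn) = (0.6021−4.8284)/(54.6444−43.4353) = -0.3770. V = [p*·0.6021 + (1−p*)·4.8284]/1.1 = 1.6680. B = V − Δ·S = 19.2774.
(2,1): S=58.7574. Δ = (V_up−V_dn)/(S_up−S_dn) = (0.0000−0.6021)/(68.7462−54.6444) = -0.0427. V = [p*·0.0000 + (1−p*)·0.6021]/1.1 = 0.1596. B = V − Δ·S = 2.6683.
(2,2): S=73.9206. Δ = (V_up−V_dn)/(S_up−S_dn) = (0.0000−0.0000)/(86.4871−68.7462) = 0.0000. V = [p*·0.0000 + (1−p*)·0.0000]/1.1 = 0.0000. B = V − Δ·S = 0.0000.
(1,0): S=50.2200. Δ = (V_up−V_dn)/(S_up−S_dn) = (0.1596−1.6680)/(58.7574−46.7046) = -0.1251. V = [p*·0.1596 + (1−p*)·1.6680]/1.1 = 0.5451. B = V − Δ·S = 6.8297.
(1,1): S=63.1800. Δ = (V_up−V_dn)/(S_up−S_dn) = (0.0000−0.1596)/(73.9206−58.7574) = -0.0105. V = [p*·0.0000 + (1−p*)·0.1596]/1.1 = 0.0423. B = V − Δ·S = 0.7075.
(0,0): S=54.0000. Δ = (V_up−V_dn)/(S_up−S_dn) = (0.0423−0.5451)/(63.1800−50.2200) = -0.0388. V = [p*·0.0423 + (1−p*)·0.5451]/1.1 = 0.1718. B = V − Δ·S = 2.2665.
Self-financing check: at every node Δ·S+B equals the discounted successor values.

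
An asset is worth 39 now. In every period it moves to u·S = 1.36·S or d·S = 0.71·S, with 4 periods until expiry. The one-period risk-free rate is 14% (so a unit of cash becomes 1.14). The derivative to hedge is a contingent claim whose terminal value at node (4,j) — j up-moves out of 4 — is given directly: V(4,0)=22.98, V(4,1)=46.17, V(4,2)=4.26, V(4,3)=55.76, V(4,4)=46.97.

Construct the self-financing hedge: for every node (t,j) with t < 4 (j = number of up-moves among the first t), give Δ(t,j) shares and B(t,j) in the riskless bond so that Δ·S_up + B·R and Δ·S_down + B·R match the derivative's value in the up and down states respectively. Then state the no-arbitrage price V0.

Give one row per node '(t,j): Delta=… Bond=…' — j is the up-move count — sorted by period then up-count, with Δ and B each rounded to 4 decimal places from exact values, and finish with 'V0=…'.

(0,0): Delta=0.3118 Bond=9.8474
(1,0): Delta=0.2748 Bond=12.2521
(1,1): Delta=0.3217 Bond=10.7011
(2,0): Delta=-1.3644 Bond=46.1926
(2,1): Delta=0.7126 Bond=-2.5199
(2,2): Delta=0.2173 Bond=19.7300
(3,0): Delta=2.5559 Bond=-2.0619
(3,1): Delta=-2.4115 Bond=80.6567
(3,2): Delta=1.5470 Bond=-45.6086
(3,3): Delta=-0.1378 Bond=57.3345
V0=22.0083

No-arbitrage ⇒ martingale measure with p* = (R−d)/(u−d) = 0.6615.
Terminal payoffs: V(4,0)=22.9800, V(4,1)=46.1700, V(4,2)=4.2600, V(4,3)=55.7600, V(4,4)=46.9700
(3,0): S=13.9585. Δ = (V_up−V_dn)/(S_up−S_dn) = (46.1700−22.9800)/(18.9836−9.9106) = 2.5559. V = [p*·46.1700 + (1−p*)·22.9800]/1.14 = 33.6150. B = V − Δ·S = -2.0619.
(3,1): S=26.7375. Δ = (V_up−V_dn)/(S_up−S_dn) = (4.2600−46.1700)/(36.3630−18.9836) = -2.4115. V = [p*·4.2600 + (1−p*)·46.1700]/1.14 = 16.1798. B = V − Δ·S = 80.6567.
(3,2): S=51.2154. Δ = (V_up−V_dn)/(S_up−S_dn) = (55.7600−4.2600)/(69.6530−36.3630) = 1.5470. V = [p*·55.7600 + (1−p*)·4.2600]/1.14 = 33.6221. B = V − Δ·S = -45.6086.
(3,3): S=98.1028. Δ = (V_up−V_dn)/(S_up−S_dn) = (46.9700−55.7600)/(133.4198−69.6530) = -0.1378. V = [p*·46.9700 + (1−p*)·55.7600]/1.14 = 43.8115. B = V − Δ·S = 57.3345.
(2,0): S=19.6599. Δ = (V_up−V_dn)/(S_up−S_dn) = (16.1798−33.6150)/(26.7375−13.9585) = -1.3644. V = [p*·16.1798 + (1−p*)·33.6150]/1.14 = 19.3692. B = V − Δ·S = 46.1926.
(2,1): S=37.6584. Δ = (V_up−V_dn)/(S_up−S_dn) = (33.6221−16.1798)/(51.2154−26.7375) = 0.7126. V = [p*·33.6221 + (1−p*)·16.1798]/1.14 = 24.3145. B = V − Δ·S = -2.5199.
(2,2): S=72.1344. Δ = (V_up−V_dn)/(S_up−S_dn) = (43.8115−33.6221)/(98.1028−51.2154) = 0.2173. V = [p*·43.8115 + (1−p*)·33.6221]/1.14 = 35.4059. B = V − Δ·S = 19.7300.
(1,0): S=27.6900. Δ = (V_up−V_dn)/(S_up−S_dn) = (24.3145−19.3692)/(37.6584−19.6599) = 0.2748. V = [p*·24.3145 + (1−p*)·19.3692]/1.14 = 19.8603. B = V − Δ·S = 12.2521.
(1,1): S=53.0400. Δ = (V_up−V_dn)/(S_up−S_dn) = (35.4059−24.3145)/(72.1344−37.6584) = 0.3217. V = [p*·35.4059 + (1−p*)·24.3145]/1.14 = 27.7648. B = V − Δ·S = 10.7011.
(0,0): S=39.0000. Δ = (V_up−V_dn)/(S_up−S_dn) = (27.7648−19.8603)/(53.0400−27.6900) = 0.3118. V = [p*·27.7648 + (1−p*)·19.8603]/1.14 = 22.0083. B = V − Δ·S = 9.8474.
Check: Δ(0,0)·S0 + B(0,0) = 22.0083 = V0.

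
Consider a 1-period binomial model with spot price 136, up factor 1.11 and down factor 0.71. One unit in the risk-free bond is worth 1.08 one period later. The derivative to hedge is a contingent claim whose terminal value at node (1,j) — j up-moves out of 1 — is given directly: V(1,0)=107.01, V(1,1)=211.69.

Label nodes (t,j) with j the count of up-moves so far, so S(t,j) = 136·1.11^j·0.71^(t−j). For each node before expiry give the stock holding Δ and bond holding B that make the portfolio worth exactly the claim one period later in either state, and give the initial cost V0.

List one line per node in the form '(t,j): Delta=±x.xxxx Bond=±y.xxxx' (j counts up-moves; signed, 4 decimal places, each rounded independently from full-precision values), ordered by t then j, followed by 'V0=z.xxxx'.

(0,0): Delta=1.9243 Bond=-72.9602
V0=188.7398

Under the risk-neutral measure, an up-move has probability p* = (R−d)/(u−d) = 0.9250 and values discount at R = 1.08.
Terminal values V(1,·): V(1,0)=107.0100, V(1,1)=211.6900
(0,0): S=136.0000. Δ = (V_up−V_dn)/(S_up−S_dn) = (211.6900−107.0100)/(150.9600−96.5600) = 1.9243. V = [p*·211.6900 + (1−p*)·107.0100]/1.08 = 188.7398. B = V − Δ·S = -72.9602.
Root portfolio cost Δ·136+B reproduces V0=188.7398.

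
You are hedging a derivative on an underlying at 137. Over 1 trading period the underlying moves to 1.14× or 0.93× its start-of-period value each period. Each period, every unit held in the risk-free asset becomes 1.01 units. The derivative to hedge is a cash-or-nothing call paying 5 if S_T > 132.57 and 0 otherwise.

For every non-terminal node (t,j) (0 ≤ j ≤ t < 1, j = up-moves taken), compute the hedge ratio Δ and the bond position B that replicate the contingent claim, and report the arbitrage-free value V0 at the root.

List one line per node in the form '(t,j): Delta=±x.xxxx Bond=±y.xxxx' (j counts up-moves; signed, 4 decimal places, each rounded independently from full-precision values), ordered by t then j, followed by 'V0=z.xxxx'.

Under the risk-neutral measure, an up-move has probability p* = (R−d)/(u−d) = 0.3810 and values discount at R = 1.01.
Terminal payoffs: V(1,0)=0.0000, V(1,1)=5.0000
(0,0): S=137.0000. Δ = (V_up−V_dn)/(S_up−S_dn) = (5.0000−0.0000)/(156.1800−127.4100) = 0.1738. V = [p*·5.0000 + (1−p*)·0.0000]/1.01 = 1.8859. B = V − Δ·S = -21.9236.
The time-0 hedge costs 1.8859, which is the no-arbitrage price.

(0,0): Delta=0.1738 Bond=-21.9236
V0=1.8859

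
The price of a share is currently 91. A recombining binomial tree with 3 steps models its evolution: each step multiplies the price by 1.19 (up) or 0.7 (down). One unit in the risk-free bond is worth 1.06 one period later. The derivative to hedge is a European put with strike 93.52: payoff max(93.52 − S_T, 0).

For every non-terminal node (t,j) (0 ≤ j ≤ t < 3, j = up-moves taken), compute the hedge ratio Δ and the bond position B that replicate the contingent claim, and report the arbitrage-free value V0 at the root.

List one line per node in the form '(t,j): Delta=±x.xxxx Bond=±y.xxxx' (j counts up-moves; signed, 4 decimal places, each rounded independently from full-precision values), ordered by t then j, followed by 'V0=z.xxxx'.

(0,0): Delta=-0.3554 Bond=39.7854
(1,0): Delta=-1.0000 Bond=83.2325
(1,1): Delta=-0.2185 Bond=27.3453
(2,0): Delta=-1.0000 Bond=88.2264
(2,1): Delta=-1.0000 Bond=88.2264
(2,2): Delta=-0.0525 Bond=7.5937
V0=7.4425

No-arbitrage ⇒ martingale measure with p* = (R−d)/(u−d) = 0.7347.
Terminal payoffs: V(3,0)=62.3070, V(3,1)=40.4579, V(3,2)=3.3144, V(3,3)=0.0000
  t=2,j=0: stock 44.5900 → up 53.0621 (V=40.4579), down 31.2130 (V=62.3070). Price 43.6364; hedge Δ=-1.0000, bond B=88.2264.
  t=2,j=1: stock 75.8030 → up 90.2056 (V=3.3144), down 53.0621 (V=40.4579). Price 12.4234; hedge Δ=-1.0000, bond B=88.2264.
  t=2,j=2: stock 128.8651 → up 153.3495 (V=0.0000), down 90.2056 (V=3.3144). Price 0.8296; hedge Δ=-0.0525, bond B=7.5937.
  t=1,j=0: stock 63.7000 → up 75.8030 (V=12.4234), down 44.5900 (V=43.6364). Price 19.5325; hedge Δ=-1.0000, bond B=83.2325.
  t=1,j=1: stock 108.2900 → up 128.8651 (V=0.8296), down 75.8030 (V=12.4234). Price 3.6844; hedge Δ=-0.2185, bond B=27.3453.
  t=0,j=0: stock 91.0000 → up 108.2900 (V=3.6844), down 63.7000 (V=19.5325). Price 7.4425; hedge Δ=-0.3554, bond B=39.7854.
Root portfolio cost Δ·91+B reproduces V0=7.4425.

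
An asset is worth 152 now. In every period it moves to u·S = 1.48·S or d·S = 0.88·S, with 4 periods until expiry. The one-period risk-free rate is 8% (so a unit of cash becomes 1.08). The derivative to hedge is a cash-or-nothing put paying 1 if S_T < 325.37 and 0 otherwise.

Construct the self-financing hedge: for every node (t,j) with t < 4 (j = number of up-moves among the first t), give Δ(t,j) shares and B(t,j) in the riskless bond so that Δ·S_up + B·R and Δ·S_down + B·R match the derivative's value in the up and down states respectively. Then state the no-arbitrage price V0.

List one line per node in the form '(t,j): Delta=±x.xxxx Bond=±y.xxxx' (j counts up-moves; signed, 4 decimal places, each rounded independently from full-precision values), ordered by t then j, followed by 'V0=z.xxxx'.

(0,0): Delta=-0.0019 Bond=0.9474
(1,0): Delta=-0.0012 Bond=0.9232
(1,1): Delta=-0.0028 Bond=1.2231
(2,0): Delta=0.0000 Bond=0.8573
(2,1): Delta=-0.0026 Bond=1.2765
(2,2): Delta=-0.0031 Bond=1.4098
(3,0): Delta=0.0000 Bond=0.9259
(3,1): Delta=0.0000 Bond=0.9259
(3,2): Delta=-0.0057 Bond=2.2840
(3,3): Delta=0.0000 Bond=0.0000
V0=0.6534

The replicating-portfolio and risk-neutral prices coincide; use p* = (1.08−0.88)/(1.48−0.88) = 0.3333 for the latter.
Terminal payoffs: V(4,0)=1.0000, V(4,1)=1.0000, V(4,2)=1.0000, V(4,3)=0.0000, V(4,4)=0.0000
(3,0): S=103.5837. Δ = (V_up−V_dn)/(S_up−S_dn) = (1.0000−1.0000)/(153.3039−91.1537) = 0.0000. V = [p*·1.0000 + (1−p*)·1.0000]/1.08 = 0.9259. B = V − Δ·S = 0.9259.
(3,1): S=174.2090. Δ = (V_up−V_dn)/(S_up−S_dn) = (1.0000−1.0000)/(257.8294−153.3039) = 0.0000. V = [p*·1.0000 + (1−p*)·1.0000]/1.08 = 0.9259. B = V − Δ·S = 0.9259.
(3,2): S=292.9879. Δ = (V_up−V_dn)/(S_up−S_dn) = (0.0000−1.0000)/(433.6221−257.8294) = -0.0057. V = [p*·0.0000 + (1−p*)·1.0000]/1.08 = 0.6173. B = V − Δ·S = 2.2840.
(3,3): S=492.7524. Δ = (V_up−V_dn)/(S_up−S_dn) = (0.0000−0.0000)/(729.2735−433.6221) = 0.0000. V = [p*·0.0000 + (1−p*)·0.0000]/1.08 = 0.0000. B = V − Δ·S = 0.0000.
(2,0): S=117.7088. Δ = (V_up−V_dn)/(S_up−S_dn) = (0.9259−0.9259)/(174.2090−103.5837) = 0.0000. V = [p*·0.9259 + (1−p*)·0.9259]/1.08 = 0.8573. B = V − Δ·S = 0.8573.
(2,1): S=197.9648. Δ = (V_up−V_dn)/(S_up−S_dn) = (0.6173−0.9259)/(292.9879−174.2090) = -0.0026. V = [p*·0.6173 + (1−p*)·0.9259]/1.08 = 0.7621. B = V − Δ·S = 1.2765.
(2,2): S=332.9408. Δ = (V_up−V_dn)/(S_up−S_dn) = (0.0000−0.6173)/(492.7524−292.9879) = -0.0031. V = [p*·0.0000 + (1−p*)·0.6173]/1.08 = 0.3810. B = V − Δ·S = 1.4098.
(1,0): S=133.7600. Δ = (V_up−V_dn)/(S_up−S_dn) = (0.7621−0.8573)/(197.9648−117.7088) = -0.0012. V = [p*·0.7621 + (1−p*)·0.8573]/1.08 = 0.7644. B = V − Δ·S = 0.9232.
(1,1): S=224.9600. Δ = (V_up−V_dn)/(S_up−S_dn) = (0.3810−0.7621)/(332.9408−197.9648) = -0.0028. V = [p*·0.3810 + (1−p*)·0.7621]/1.08 = 0.5880. B = V − Δ·S = 1.2231.
(0,0): S=152.0000. Δ = (V_up−V_dn)/(S_up−S_dn) = (0.5880−0.7644)/(224.9600−133.7600) = -0.0019. V = [p*·0.5880 + (1−p*)·0.7644]/1.08 = 0.6534. B = V − Δ·S = 0.9474.
The time-0 hedge costs 0.6534, which is the no-arbitrage price.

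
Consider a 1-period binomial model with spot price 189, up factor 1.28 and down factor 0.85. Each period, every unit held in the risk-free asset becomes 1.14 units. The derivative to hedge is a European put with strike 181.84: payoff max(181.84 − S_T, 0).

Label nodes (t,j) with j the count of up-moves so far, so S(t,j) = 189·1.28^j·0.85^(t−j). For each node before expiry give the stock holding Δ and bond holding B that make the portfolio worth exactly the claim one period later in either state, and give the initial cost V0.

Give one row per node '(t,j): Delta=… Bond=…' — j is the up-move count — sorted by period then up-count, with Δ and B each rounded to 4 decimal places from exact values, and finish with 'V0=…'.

Risk-neutral probability p* = (R−d)/(u−d) = (1.14−0.85)/(1.28−0.85) = 0.6744.
Payoff layer (t=1): V(1,0)=21.1900, V(1,1)=0.0000
  t=0,j=0: stock 189.0000 → up 241.9200 (V=0.0000), down 160.6500 (V=21.1900). Price 6.0518; hedge Δ=-0.2607, bond B=55.3309.
The time-0 hedge costs 6.0518, which is the no-arbitrage price.

(0,0): Delta=-0.2607 Bond=55.3309
V0=6.0518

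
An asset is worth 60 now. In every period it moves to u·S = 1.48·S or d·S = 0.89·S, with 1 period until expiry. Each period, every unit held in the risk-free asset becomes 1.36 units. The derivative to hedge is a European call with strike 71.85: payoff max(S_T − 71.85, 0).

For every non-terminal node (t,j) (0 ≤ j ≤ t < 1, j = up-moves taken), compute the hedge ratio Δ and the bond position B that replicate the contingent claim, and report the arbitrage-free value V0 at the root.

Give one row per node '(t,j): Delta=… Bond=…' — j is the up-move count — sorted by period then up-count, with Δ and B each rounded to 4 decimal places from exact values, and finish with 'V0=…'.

(0,0): Delta=0.4788 Bond=-18.8005
V0=9.9283

Under the risk-neutral measure, an up-move has probability p* = (R−d)/(u−d) = 0.7966 and values discount at R = 1.36.
Terminal payoffs: V(1,0)=0.0000, V(1,1)=16.9500
Node (0,0) S=60.0000: V=(p*·16.9500+(1−p*)·0.0000)/1.36=9.9283; Δ=(16.9500−0.0000)/(88.8000−53.4000)=0.4788; B=V−Δ·S=-18.8005
Check: Δ(0,0)·S0 + B(0,0) = 9.9283 = V0.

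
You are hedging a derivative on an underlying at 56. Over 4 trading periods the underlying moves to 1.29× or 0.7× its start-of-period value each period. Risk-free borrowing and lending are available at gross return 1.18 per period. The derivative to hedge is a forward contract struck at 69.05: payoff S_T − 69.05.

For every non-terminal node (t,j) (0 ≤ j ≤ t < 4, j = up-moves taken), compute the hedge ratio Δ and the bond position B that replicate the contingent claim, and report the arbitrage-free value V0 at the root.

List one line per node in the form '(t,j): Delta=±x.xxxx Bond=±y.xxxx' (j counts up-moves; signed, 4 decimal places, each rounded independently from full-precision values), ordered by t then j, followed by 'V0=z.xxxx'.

(0,0): Delta=1.0000 Bond=-35.6152
(1,0): Delta=1.0000 Bond=-42.0260
(1,1): Delta=1.0000 Bond=-42.0260
(2,0): Delta=1.0000 Bond=-49.5906
(2,1): Delta=1.0000 Bond=-49.5906
(2,2): Delta=1.0000 Bond=-49.5906
(3,0): Delta=1.0000 Bond=-58.5169
(3,1): Delta=1.0000 Bond=-58.5169
(3,2): Delta=1.0000 Bond=-58.5169
(3,3): Delta=1.0000 Bond=-58.5169
V0=20.3848

The replicating-portfolio and risk-neutral prices coincide; use p* = (1.18−0.7)/(1.29−0.7) = 0.8136 for the latter.
Terminal payoffs: V(4,0)=-55.6044, V(4,1)=-44.2717, V(4,2)=-23.3871, V(4,3)=15.1002, V(4,4)=86.0268
(3,0): S=19.2080. Δ = (V_up−V_dn)/(S_up−S_dn) = (-44.2717−-55.6044)/(24.7783−13.4456) = 1.0000. V = [p*·-44.2717 + (1−p*)·-55.6044]/1.18 = -39.3089. B = V − Δ·S = -58.5169.
(3,1): S=35.3976. Δ = (V_up−V_dn)/(S_up−S_dn) = (-23.3871−-44.2717)/(45.6629−24.7783) = 1.0000. V = [p*·-23.3871 + (1−p*)·-44.2717]/1.18 = -23.1193. B = V − Δ·S = -58.5169.
(3,2): S=65.2327. Δ = (V_up−V_dn)/(S_up−S_dn) = (15.1002−-23.3871)/(84.1502−45.6629) = 1.0000. V = [p*·15.1002 + (1−p*)·-23.3871]/1.18 = 6.7158. B = V − Δ·S = -58.5169.
(3,3): S=120.2146. Δ = (V_up−V_dn)/(S_up−S_dn) = (86.0268−15.1002)/(155.0768−84.1502) = 1.0000. V = [p*·86.0268 + (1−p*)·15.1002]/1.18 = 61.6976. B = V − Δ·S = -58.5169.
(2,0): S=27.4400. Δ = (V_up−V_dn)/(S_up−S_dn) = (-23.1193−-39.3089)/(35.3976−19.2080) = 1.0000. V = [p*·-23.1193 + (1−p*)·-39.3089]/1.18 = -22.1506. B = V − Δ·S = -49.5906.
(2,1): S=50.5680. Δ = (V_up−V_dn)/(S_up−S_dn) = (6.7158−-23.1193)/(65.2327−35.3976) = 1.0000. V = [p*·6.7158 + (1−p*)·-23.1193]/1.18 = 0.9774. B = V − Δ·S = -49.5906.
(2,2): S=93.1896. Δ = (V_up−V_dn)/(S_up−S_dn) = (61.6976−6.7158)/(120.2146−65.2327) = 1.0000. V = [p*·61.6976 + (1−p*)·6.7158]/1.18 = 43.5990. B = V − Δ·S = -49.5906.
(1,0): S=39.2000. Δ = (V_up−V_dn)/(S_up−S_dn) = (0.9774−-22.1506)/(50.5680−27.4400) = 1.0000. V = [p*·0.9774 + (1−p*)·-22.1506]/1.18 = -2.8260. B = V − Δ·S = -42.0260.
(1,1): S=72.2400. Δ = (V_up−V_dn)/(S_up−S_dn) = (43.5990−0.9774)/(93.1896−50.5680) = 1.0000. V = [p*·43.5990 + (1−p*)·0.9774]/1.18 = 30.2140. B = V − Δ·S = -42.0260.
(0,0): S=56.0000. Δ = (V_up−V_dn)/(S_up−S_dn) = (30.2140−-2.8260)/(72.2400−39.2000) = 1.0000. V = [p*·30.2140 + (1−p*)·-2.8260]/1.18 = 20.3848. B = V − Δ·S = -35.6152.
Self-financing check: at every node Δ·S+B equals the discounted successor values.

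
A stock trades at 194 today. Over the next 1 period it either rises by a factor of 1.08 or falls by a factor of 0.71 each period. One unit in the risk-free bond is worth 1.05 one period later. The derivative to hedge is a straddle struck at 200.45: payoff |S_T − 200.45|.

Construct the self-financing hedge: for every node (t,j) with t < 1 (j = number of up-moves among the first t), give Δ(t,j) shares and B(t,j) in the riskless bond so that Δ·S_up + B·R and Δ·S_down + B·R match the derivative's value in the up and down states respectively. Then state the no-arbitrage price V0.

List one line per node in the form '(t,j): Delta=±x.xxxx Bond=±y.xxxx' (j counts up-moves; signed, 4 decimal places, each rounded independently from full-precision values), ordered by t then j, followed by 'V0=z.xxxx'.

Risk-neutral probability p* = (R−d)/(u−d) = (1.05−0.71)/(1.08−0.71) = 0.9189.
Terminal values V(1,·): V(1,0)=62.7100, V(1,1)=9.0700
  t=0,j=0: stock 194.0000 → up 209.5200 (V=9.0700), down 137.7400 (V=62.7100). Price 12.7802; hedge Δ=-0.7473, bond B=157.7532.
Each (Δ,B) replicates both successor values, so the strategy is self-financing and V0 is arbitrage-free.

(0,0): Delta=-0.7473 Bond=157.7532
V0=12.7802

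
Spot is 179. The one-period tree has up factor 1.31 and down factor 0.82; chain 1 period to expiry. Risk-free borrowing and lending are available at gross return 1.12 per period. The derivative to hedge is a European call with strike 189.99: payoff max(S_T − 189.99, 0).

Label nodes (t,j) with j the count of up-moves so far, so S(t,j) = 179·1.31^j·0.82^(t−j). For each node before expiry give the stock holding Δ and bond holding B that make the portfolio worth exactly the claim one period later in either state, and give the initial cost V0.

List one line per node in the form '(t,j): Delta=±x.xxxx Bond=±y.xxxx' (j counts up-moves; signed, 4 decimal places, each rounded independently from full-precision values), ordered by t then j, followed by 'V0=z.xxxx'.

(0,0): Delta=0.5074 Bond=-66.4905
V0=24.3258

The replicating-portfolio and risk-neutral prices coincide; use p* = (1.12−0.82)/(1.31−0.82) = 0.6122 for the latter.
Terminal values V(1,·): V(1,0)=0.0000, V(1,1)=44.5000
Node (0,0) S=179.0000: V=(p*·44.5000+(1−p*)·0.0000)/1.12=24.3258; Δ=(44.5000−0.0000)/(234.4900−146.7800)=0.5074; B=V−Δ·S=-66.4905
Each (Δ,B) replicates both successor values, so the strategy is self-financing and V0 is arbitrage-free.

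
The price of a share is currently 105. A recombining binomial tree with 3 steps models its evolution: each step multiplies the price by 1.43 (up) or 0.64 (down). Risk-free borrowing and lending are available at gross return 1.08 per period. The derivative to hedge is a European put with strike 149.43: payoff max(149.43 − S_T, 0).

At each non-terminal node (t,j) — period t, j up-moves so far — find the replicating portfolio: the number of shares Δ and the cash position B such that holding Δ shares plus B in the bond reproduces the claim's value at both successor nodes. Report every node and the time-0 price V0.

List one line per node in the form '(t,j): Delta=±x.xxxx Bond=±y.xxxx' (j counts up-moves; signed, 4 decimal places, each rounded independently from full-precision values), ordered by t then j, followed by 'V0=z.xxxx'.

(0,0): Delta=-0.4947 Bond=87.1795
(1,0): Delta=-1.0000 Bond=128.1121
(1,1): Delta=-0.3148 Bond=67.1417
(2,0): Delta=-1.0000 Bond=138.3611
(2,1): Delta=-1.0000 Bond=138.3611
(2,2): Delta=-0.0708 Bond=20.1338
V0=35.2393

No-arbitrage ⇒ martingale measure with p* = (R−d)/(u−d) = 0.5570.
Terminal values V(3,·): V(3,0)=121.9049, V(3,1)=87.9286, V(3,2)=12.0127, V(3,3)=0.0000
Node (2,0) S=43.0080: V=(p*·87.9286+(1−p*)·121.9049)/1.08=95.3531; Δ=(87.9286−121.9049)/(61.5014−27.5251)=-1.0000; B=V−Δ·S=138.3611
Node (2,1) S=96.0960: V=(p*·12.0127+(1−p*)·87.9286)/1.08=42.2651; Δ=(12.0127−87.9286)/(137.4173−61.5014)=-1.0000; B=V−Δ·S=138.3611
Node (2,2) S=214.7145: V=(p*·0.0000+(1−p*)·12.0127)/1.08=4.9279; Δ=(0.0000−12.0127)/(307.0417−137.4173)=-0.0708; B=V−Δ·S=20.1338
Node (1,0) S=67.2000: V=(p*·42.2651+(1−p*)·95.3531)/1.08=60.9121; Δ=(42.2651−95.3531)/(96.0960−43.0080)=-1.0000; B=V−Δ·S=128.1121
Node (1,1) S=150.1500: V=(p*·4.9279+(1−p*)·42.2651)/1.08=19.8793; Δ=(4.9279−42.2651)/(214.7145−96.0960)=-0.3148; B=V−Δ·S=67.1417
Node (0,0) S=105.0000: V=(p*·19.8793+(1−p*)·60.9121)/1.08=35.2393; Δ=(19.8793−60.9121)/(150.1500−67.2000)=-0.4947; B=V−Δ·S=87.1795
The time-0 hedge costs 35.2393, which is the no-arbitrage price.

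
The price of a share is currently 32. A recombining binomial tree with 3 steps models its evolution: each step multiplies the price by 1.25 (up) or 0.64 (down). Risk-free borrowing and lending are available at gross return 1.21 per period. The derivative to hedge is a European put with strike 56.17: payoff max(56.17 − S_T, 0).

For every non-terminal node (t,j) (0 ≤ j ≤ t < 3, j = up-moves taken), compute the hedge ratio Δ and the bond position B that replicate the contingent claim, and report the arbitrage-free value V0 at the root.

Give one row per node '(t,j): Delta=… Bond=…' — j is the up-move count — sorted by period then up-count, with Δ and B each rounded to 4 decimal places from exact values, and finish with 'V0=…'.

(0,0): Delta=-0.8066 Bond=28.4332
(1,0): Delta=-1.0000 Bond=38.3649
(1,1): Delta=-0.7997 Bond=34.1262
(2,0): Delta=-1.0000 Bond=46.4215
(2,1): Delta=-1.0000 Bond=46.4215
(2,2): Delta=-0.7925 Bond=40.9328
V0=2.6218

Under the risk-neutral measure, an up-move has probability p* = (R−d)/(u−d) = 0.9344 and values discount at R = 1.21.
Payoff layer (t=3): V(3,0)=47.7814, V(3,1)=39.7860, V(3,2)=24.1700, V(3,3)=0.0000
Node (2,0) S=13.1072: V=(p*·39.7860+(1−p*)·47.7814)/1.21=33.3143; Δ=(39.7860−47.7814)/(16.3840−8.3886)=-1.0000; B=V−Δ·S=46.4215
Node (2,1) S=25.6000: V=(p*·24.1700+(1−p*)·39.7860)/1.21=20.8215; Δ=(24.1700−39.7860)/(32.0000−16.3840)=-1.0000; B=V−Δ·S=46.4215
Node (2,2) S=50.0000: V=(p*·0.0000+(1−p*)·24.1700)/1.21=1.3098; Δ=(0.0000−24.1700)/(62.5000−32.0000)=-0.7925; B=V−Δ·S=40.9328
Node (1,0) S=20.4800: V=(p*·20.8215+(1−p*)·33.3143)/1.21=17.8849; Δ=(20.8215−33.3143)/(25.6000−13.1072)=-1.0000; B=V−Δ·S=38.3649
Node (1,1) S=40.0000: V=(p*·1.3098+(1−p*)·20.8215)/1.21=2.1399; Δ=(1.3098−20.8215)/(50.0000−25.6000)=-0.7997; B=V−Δ·S=34.1262
Node (0,0) S=32.0000: V=(p*·2.1399+(1−p*)·17.8849)/1.21=2.6218; Δ=(2.1399−17.8849)/(40.0000−20.4800)=-0.8066; B=V−Δ·S=28.4332
Check: Δ(0,0)·S0 + B(0,0) = 2.6218 = V0.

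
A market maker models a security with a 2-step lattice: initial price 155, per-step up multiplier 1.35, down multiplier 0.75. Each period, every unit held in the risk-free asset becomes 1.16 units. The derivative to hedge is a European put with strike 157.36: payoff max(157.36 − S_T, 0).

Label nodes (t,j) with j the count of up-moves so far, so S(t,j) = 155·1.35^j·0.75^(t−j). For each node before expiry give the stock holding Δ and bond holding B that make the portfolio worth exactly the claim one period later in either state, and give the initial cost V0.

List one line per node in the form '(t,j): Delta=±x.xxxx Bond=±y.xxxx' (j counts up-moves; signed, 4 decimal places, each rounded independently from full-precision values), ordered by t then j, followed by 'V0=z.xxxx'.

Since d<R<u, set p* = (R−d)/(u−d) = 0.6833; price each node as the discounted p*-expectation of its children.
Terminal payoffs: V(2,0)=70.1725, V(2,1)=0.4225, V(2,2)=0.0000
  t=1,j=0: stock 116.2500 → up 156.9375 (V=0.4225), down 87.1875 (V=70.1725). Price 19.4052; hedge Δ=-1.0000, bond B=135.6552.
  t=1,j=1: stock 209.2500 → up 282.4875 (V=0.0000), down 156.9375 (V=0.4225). Price 0.1153; hedge Δ=-0.0034, bond B=0.8195.
  t=0,j=0: stock 155.0000 → up 209.2500 (V=0.1153), down 116.2500 (V=19.4052). Price 5.3653; hedge Δ=-0.2074, bond B=37.5151.
Each (Δ,B) replicates both successor values, so the strategy is self-financing and V0 is arbitrage-free.

(0,0): Delta=-0.2074 Bond=37.5151
(1,0): Delta=-1.0000 Bond=135.6552
(1,1): Delta=-0.0034 Bond=0.8195
V0=5.3653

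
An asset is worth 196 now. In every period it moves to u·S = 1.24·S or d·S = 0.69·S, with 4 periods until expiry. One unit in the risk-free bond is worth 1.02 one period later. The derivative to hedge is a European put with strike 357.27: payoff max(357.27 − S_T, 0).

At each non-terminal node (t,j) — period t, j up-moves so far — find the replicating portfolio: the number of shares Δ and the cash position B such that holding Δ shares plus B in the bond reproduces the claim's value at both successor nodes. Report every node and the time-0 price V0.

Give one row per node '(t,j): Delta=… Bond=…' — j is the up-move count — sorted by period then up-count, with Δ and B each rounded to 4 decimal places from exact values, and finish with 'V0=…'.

(0,0): Delta=-0.7996 Bond=303.4966
(1,0): Delta=-1.0000 Bond=336.6635
(1,1): Delta=-0.7253 Bond=291.5020
(2,0): Delta=-1.0000 Bond=343.3968
(2,1): Delta=-1.0000 Bond=343.3968
(2,2): Delta=-0.6234 Bond=266.6221
(3,0): Delta=-1.0000 Bond=350.2647
(3,1): Delta=-1.0000 Bond=350.2647
(3,2): Delta=-1.0000 Bond=350.2647
(3,3): Delta=-0.4837 Bond=219.7478
V0=146.7676

The replicating-portfolio and risk-neutral prices coincide; use p* = (1.02−0.69)/(1.24−0.69) = 0.6000 for the latter.
Terminal values V(4,·): V(4,0)=312.8424, V(4,1)=277.4292, V(4,2)=213.7879, V(4,3)=99.4182, V(4,4)=0.0000
(3,0): S=64.3878. Δ = (V_up−V_dn)/(S_up−S_dn) = (277.4292−312.8424)/(79.8408−44.4276) = -1.0000. V = [p*·277.4292 + (1−p*)·312.8424]/1.02 = 285.8769. B = V − Δ·S = 350.2647.
(3,1): S=115.7113. Δ = (V_up−V_dn)/(S_up−S_dn) = (213.7879−277.4292)/(143.4821−79.8408) = -1.0000. V = [p*·213.7879 + (1−p*)·277.4292]/1.02 = 234.5534. B = V − Δ·S = 350.2647.
(3,2): S=207.9450. Δ = (V_up−V_dn)/(S_up−S_dn) = (99.4182−213.7879)/(257.8518−143.4821) = -1.0000. V = [p*·99.4182 + (1−p*)·213.7879]/1.02 = 142.3197. B = V − Δ·S = 350.2647.
(3,3): S=373.6983. Δ = (V_up−V_dn)/(S_up−S_dn) = (0.0000−99.4182)/(463.3859−257.8518) = -0.4837. V = [p*·0.0000 + (1−p*)·99.4182]/1.02 = 38.9875. B = V − Δ·S = 219.7478.
(2,0): S=93.3156. Δ = (V_up−V_dn)/(S_up−S_dn) = (234.5534−285.8769)/(115.7113−64.3878) = -1.0000. V = [p*·234.5534 + (1−p*)·285.8769]/1.02 = 250.0812. B = V − Δ·S = 343.3968.
(2,1): S=167.6976. Δ = (V_up−V_dn)/(S_up−S_dn) = (142.3197−234.5534)/(207.9450−115.7113) = -1.0000. V = [p*·142.3197 + (1−p*)·234.5534]/1.02 = 175.6992. B = V − Δ·S = 343.3968.
(2,2): S=301.3696. Δ = (V_up−V_dn)/(S_up−S_dn) = (38.9875−142.3197)/(373.6983−207.9450) = -0.6234. V = [p*·38.9875 + (1−p*)·142.3197]/1.02 = 78.7455. B = V − Δ·S = 266.6221.
(1,0): S=135.2400. Δ = (V_up−V_dn)/(S_up−S_dn) = (175.6992−250.0812)/(167.6976−93.3156) = -1.0000. V = [p*·175.6992 + (1−p*)·250.0812]/1.02 = 201.4235. B = V − Δ·S = 336.6635.
(1,1): S=243.0400. Δ = (V_up−V_dn)/(S_up−S_dn) = (78.7455−175.6992)/(301.3696−167.6976) = -0.7253. V = [p*·78.7455 + (1−p*)·175.6992]/1.02 = 115.2225. B = V − Δ·S = 291.5020.
(0,0): S=196.0000. Δ = (V_up−V_dn)/(S_up−S_dn) = (115.2225−201.4235)/(243.0400−135.2400) = -0.7996. V = [p*·115.2225 + (1−p*)·201.4235]/1.02 = 146.7676. B = V − Δ·S = 303.4966.
The time-0 hedge costs 146.7676, which is the no-arbitrage price.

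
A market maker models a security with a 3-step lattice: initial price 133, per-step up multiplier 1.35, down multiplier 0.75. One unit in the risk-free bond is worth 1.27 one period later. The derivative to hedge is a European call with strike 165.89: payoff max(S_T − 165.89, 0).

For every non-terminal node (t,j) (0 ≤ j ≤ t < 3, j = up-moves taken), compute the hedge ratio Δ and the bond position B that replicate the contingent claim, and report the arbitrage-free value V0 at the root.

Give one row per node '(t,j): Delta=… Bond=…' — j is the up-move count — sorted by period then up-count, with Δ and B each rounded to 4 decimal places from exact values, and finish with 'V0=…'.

Under the risk-neutral measure, an up-move has probability p* = (R−d)/(u−d) = 0.8667 and values discount at R = 1.27.
At expiry t=3: V(3,0)=0.0000, V(3,1)=0.0000, V(3,2)=15.9044, V(3,3)=161.3399
Node (2,0) S=74.8125: V=(p*·0.0000+(1−p*)·0.0000)/1.27=0.0000; Δ=(0.0000−0.0000)/(100.9969−56.1094)=0.0000; B=V−Δ·S=0.0000
Node (2,1) S=134.6625: V=(p*·15.9044+(1−p*)·0.0000)/1.27=10.8534; Δ=(15.9044−0.0000)/(181.7944−100.9969)=0.1968; B=V−Δ·S=-15.6539
Node (2,2) S=242.3925: V=(p*·161.3399+(1−p*)·15.9044)/1.27=111.7705; Δ=(161.3399−15.9044)/(327.2299−181.7944)=1.0000; B=V−Δ·S=-130.6220
Node (1,0) S=99.7500: V=(p*·10.8534+(1−p*)·0.0000)/1.27=7.4065; Δ=(10.8534−0.0000)/(134.6625−74.8125)=0.1813; B=V−Δ·S=-10.6825
Node (1,1) S=179.5500: V=(p*·111.7705+(1−p*)·10.8534)/1.27=77.4133; Δ=(111.7705−10.8534)/(242.3925−134.6625)=0.9368; B=V−Δ·S=-90.7819
Node (0,0) S=133.0000: V=(p*·77.4133+(1−p*)·7.4065)/1.27=53.6055; Δ=(77.4133−7.4065)/(179.5500−99.7500)=0.8773; B=V−Δ·S=-63.0724
Self-financing check: at every node Δ·S+B equals the discounted successor values.

(0,0): Delta=0.8773 Bond=-63.0724
(1,0): Delta=0.1813 Bond=-10.6825
(1,1): Delta=0.9368 Bond=-90.7819
(2,0): Delta=0.0000 Bond=0.0000
(2,1): Delta=0.1968 Bond=-15.6539
(2,2): Delta=1.0000 Bond=-130.6220
V0=53.6055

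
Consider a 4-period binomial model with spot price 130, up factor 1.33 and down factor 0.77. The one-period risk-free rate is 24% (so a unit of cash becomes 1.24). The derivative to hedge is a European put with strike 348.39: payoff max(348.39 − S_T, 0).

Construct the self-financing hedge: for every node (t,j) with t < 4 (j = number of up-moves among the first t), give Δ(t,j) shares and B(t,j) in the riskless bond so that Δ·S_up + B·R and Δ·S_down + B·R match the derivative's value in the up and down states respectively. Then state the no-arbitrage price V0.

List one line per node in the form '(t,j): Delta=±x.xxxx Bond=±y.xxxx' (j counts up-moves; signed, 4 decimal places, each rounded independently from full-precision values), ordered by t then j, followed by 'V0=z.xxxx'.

(0,0): Delta=-0.7513 Bond=127.2866
(1,0): Delta=-1.0000 Bond=182.7261
(1,1): Delta=-0.7238 Bond=153.0690
(2,0): Delta=-1.0000 Bond=226.5804
(2,1): Delta=-1.0000 Bond=226.5804
(2,2): Delta=-0.6932 Bond=182.7636
(3,0): Delta=-1.0000 Bond=280.9597
(3,1): Delta=-1.0000 Bond=280.9597
(3,2): Delta=-1.0000 Bond=280.9597
(3,3): Delta=-0.6591 Bond=216.2228
V0=29.6122

No-arbitrage ⇒ martingale measure with p* = (R−d)/(u−d) = 0.8393.
Payoff layer (t=4): V(4,0)=302.6910, V(4,1)=269.4554, V(4,2)=212.0485, V(4,3)=112.8910, V(4,4)=0.0000
  t=3,j=0: stock 59.3493 → up 78.9346 (V=269.4554), down 45.6990 (V=302.6910). Price 221.6104; hedge Δ=-1.0000, bond B=280.9597.
  t=3,j=1: stock 102.5124 → up 136.3415 (V=212.0485), down 78.9346 (V=269.4554). Price 178.4473; hedge Δ=-1.0000, bond B=280.9597.
  t=3,j=2: stock 177.0669 → up 235.4990 (V=112.8910), down 136.3415 (V=212.0485). Price 103.8928; hedge Δ=-1.0000, bond B=280.9597.
  t=3,j=3: stock 305.8428 → up 406.7709 (V=0.0000), down 235.4990 (V=112.8910). Price 14.6316; hedge Δ=-0.6591, bond B=216.2228.
  t=2,j=0: stock 77.0770 → up 102.5124 (V=178.4473), down 59.3493 (V=221.6104). Price 149.5034; hedge Δ=-1.0000, bond B=226.5804.
  t=2,j=1: stock 133.1330 → up 177.0669 (V=103.8928), down 102.5124 (V=178.4473). Price 93.4474; hedge Δ=-1.0000, bond B=226.5804.
  t=2,j=2: stock 229.9570 → up 305.8428 (V=14.6316), down 177.0669 (V=103.8928). Price 23.3687; hedge Δ=-0.6932, bond B=182.7636.
  t=1,j=0: stock 100.1000 → up 133.1330 (V=93.4474), down 77.0770 (V=149.5034). Price 82.6261; hedge Δ=-1.0000, bond B=182.7261.
  t=1,j=1: stock 172.9000 → up 229.9570 (V=23.3687), down 133.1330 (V=93.4474). Price 27.9285; hedge Δ=-0.7238, bond B=153.0690.
  t=0,j=0: stock 130.0000 → up 172.9000 (V=27.9285), down 100.1000 (V=82.6261). Price 29.6122; hedge Δ=-0.7513, bond B=127.2866.
Check: Δ(0,0)·S0 + B(0,0) = 29.6122 = V0.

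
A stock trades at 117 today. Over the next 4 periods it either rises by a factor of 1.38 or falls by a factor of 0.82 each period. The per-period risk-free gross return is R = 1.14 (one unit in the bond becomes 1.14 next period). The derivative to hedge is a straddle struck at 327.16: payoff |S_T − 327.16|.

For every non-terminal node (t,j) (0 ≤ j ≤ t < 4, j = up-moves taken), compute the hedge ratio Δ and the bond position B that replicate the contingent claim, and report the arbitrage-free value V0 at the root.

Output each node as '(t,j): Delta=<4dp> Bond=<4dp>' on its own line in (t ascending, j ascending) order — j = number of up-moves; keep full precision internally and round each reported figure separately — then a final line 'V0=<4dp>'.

Risk-neutral probability p* = (R−d)/(u−d) = (1.14−0.82)/(1.38−0.82) = 0.5714.
At expiry t=4: V(4,0)=274.2618, V(4,1)=238.1361, V(4,2)=177.3393, V(4,3)=75.0228, V(4,4)=97.1685
(3,0): S=64.5101. Δ = (V_up−V_dn)/(S_up−S_dn) = (238.1361−274.2618)/(89.0239−52.8982) = -1.0000. V = [p*·238.1361 + (1−p*)·274.2618]/1.14 = 222.4724. B = V − Δ·S = 286.9825.
(3,1): S=108.5657. Δ = (V_up−V_dn)/(S_up−S_dn) = (177.3393−238.1361)/(149.8207−89.0239) = -1.0000. V = [p*·177.3393 + (1−p*)·238.1361]/1.14 = 178.4168. B = V − Δ·S = 286.9825.
(3,2): S=182.7081. Δ = (V_up−V_dn)/(S_up−S_dn) = (75.0228−177.3393)/(252.1372−149.8207) = -1.0000. V = [p*·75.0228 + (1−p*)·177.3393]/1.14 = 104.2743. B = V − Δ·S = 286.9825.
(3,3): S=307.4844. Δ = (V_up−V_dn)/(S_up−S_dn) = (97.1685−75.0228)/(424.3285−252.1372) = 0.1286. V = [p*·97.1685 + (1−p*)·75.0228]/1.14 = 76.9101. B = V − Δ·S = 37.3641.
(2,0): S=78.6708. Δ = (V_up−V_dn)/(S_up−S_dn) = (178.4168−222.4724)/(108.5657−64.5101) = -1.0000. V = [p*·178.4168 + (1−p*)·222.4724]/1.14 = 173.0682. B = V − Δ·S = 251.7390.
(2,1): S=132.3972. Δ = (V_up−V_dn)/(S_up−S_dn) = (104.2743−178.4168)/(182.7081−108.5657) = -1.0000. V = [p*·104.2743 + (1−p*)·178.4168]/1.14 = 119.3418. B = V − Δ·S = 251.7390.
(2,2): S=222.8148. Δ = (V_up−V_dn)/(S_up−S_dn) = (76.9101−104.2743)/(307.4844−182.7081) = -0.2193. V = [p*·76.9101 + (1−p*)·104.2743]/1.14 = 77.7523. B = V − Δ·S = 126.6170.
(1,0): S=95.9400. Δ = (V_up−V_dn)/(S_up−S_dn) = (119.3418−173.0682)/(132.3972−78.6708) = -1.0000. V = [p*·119.3418 + (1−p*)·173.0682]/1.14 = 124.8837. B = V − Δ·S = 220.8237.
(1,1): S=161.4600. Δ = (V_up−V_dn)/(S_up−S_dn) = (77.7523−119.3418)/(222.8148−132.3972) = -0.4600. V = [p*·77.7523 + (1−p*)·119.3418]/1.14 = 83.8389. B = V − Δ·S = 158.1059.
(0,0): S=117.0000. Δ = (V_up−V_dn)/(S_up−S_dn) = (83.8389−124.8837)/(161.4600−95.9400) = -0.6264. V = [p*·83.8389 + (1−p*)·124.8837]/1.14 = 88.9733. B = V − Δ·S = 162.2675.
Root portfolio cost Δ·117+B reproduces V0=88.9733.

(0,0): Delta=-0.6264 Bond=162.2675
(1,0): Delta=-1.0000 Bond=220.8237
(1,1): Delta=-0.4600 Bond=158.1059
(2,0): Delta=-1.0000 Bond=251.7390
(2,1): Delta=-1.0000 Bond=251.7390
(2,2): Delta=-0.2193 Bond=126.6170
(3,0): Delta=-1.0000 Bond=286.9825
(3,1): Delta=-1.0000 Bond=286.9825
(3,2): Delta=-1.0000 Bond=286.9825
(3,3): Delta=0.1286 Bond=37.3641
V0=88.9733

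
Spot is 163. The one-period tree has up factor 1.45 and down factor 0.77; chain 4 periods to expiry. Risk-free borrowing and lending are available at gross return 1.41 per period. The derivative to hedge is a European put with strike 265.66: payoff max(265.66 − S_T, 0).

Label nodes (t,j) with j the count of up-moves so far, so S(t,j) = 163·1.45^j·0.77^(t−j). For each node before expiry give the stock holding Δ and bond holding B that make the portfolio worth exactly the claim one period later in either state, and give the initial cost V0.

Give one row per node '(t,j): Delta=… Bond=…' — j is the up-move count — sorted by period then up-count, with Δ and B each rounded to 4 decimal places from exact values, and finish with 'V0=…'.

(0,0): Delta=-0.0345 Bond=5.9385
(1,0): Delta=-0.3893 Bond=52.9141
(1,1): Delta=-0.0227 Bond=5.5895
(2,0): Delta=-1.0000 Bond=133.6251
(2,1): Delta=-0.3691 Bond=70.9204
(2,2): Delta=-0.0112 Bond=3.9413
(3,0): Delta=-1.0000 Bond=188.4113
(3,1): Delta=-1.0000 Bond=188.4113
(3,2): Delta=-0.3481 Bond=94.4719
(3,3): Delta=0.0000 Bond=0.0000
V0=0.3219

Since d<R<u, set p* = (R−d)/(u−d) = 0.9412; price each node as the discounted p*-expectation of its children.
At expiry t=4: V(4,0)=208.3605, V(4,1)=157.7584, V(4,2)=62.4687, V(4,3)=0.0000, V(4,4)=0.0000
Node (3,0) S=74.4149: V=(p*·157.7584+(1−p*)·208.3605)/1.41=113.9965; Δ=(157.7584−208.3605)/(107.9016−57.2995)=-1.0000; B=V−Δ·S=188.4113
Node (3,1) S=140.1319: V=(p*·62.4687+(1−p*)·157.7584)/1.41=48.2794; Δ=(62.4687−157.7584)/(203.1913−107.9016)=-1.0000; B=V−Δ·S=188.4113
Node (3,2) S=263.8848: V=(p*·0.0000+(1−p*)·62.4687)/1.41=2.6061; Δ=(0.0000−62.4687)/(382.6329−203.1913)=-0.3481; B=V−Δ·S=94.4719
Node (3,3) S=496.9259: V=(p*·0.0000+(1−p*)·0.0000)/1.41=0.0000; Δ=(0.0000−0.0000)/(720.5425−382.6329)=0.0000; B=V−Δ·S=0.0000
Node (2,0) S=96.6427: V=(p*·48.2794+(1−p*)·113.9965)/1.41=36.9824; Δ=(48.2794−113.9965)/(140.1319−74.4149)=-1.0000; B=V−Δ·S=133.6251
Node (2,1) S=181.9895: V=(p*·2.6061+(1−p*)·48.2794)/1.41=3.7537; Δ=(2.6061−48.2794)/(263.8848−140.1319)=-0.3691; B=V−Δ·S=70.9204
Node (2,2) S=342.7075: V=(p*·0.0000+(1−p*)·2.6061)/1.41=0.1087; Δ=(0.0000−2.6061)/(496.9259−263.8848)=-0.0112; B=V−Δ·S=3.9413
Node (1,0) S=125.5100: V=(p*·3.7537+(1−p*)·36.9824)/1.41=4.0485; Δ=(3.7537−36.9824)/(181.9895−96.6427)=-0.3893; B=V−Δ·S=52.9141
Node (1,1) S=236.3500: V=(p*·0.1087+(1−p*)·3.7537)/1.41=0.2292; Δ=(0.1087−3.7537)/(342.7075−181.9895)=-0.0227; B=V−Δ·S=5.5895
Node (0,0) S=163.0000: V=(p*·0.2292+(1−p*)·4.0485)/1.41=0.3219; Δ=(0.2292−4.0485)/(236.3500−125.5100)=-0.0345; B=V−Δ·S=5.9385
Root portfolio cost Δ·163+B reproduces V0=0.3219.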